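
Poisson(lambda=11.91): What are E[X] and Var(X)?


E[X] = Var(X) = lambda = 11.91

11.91, 11.91


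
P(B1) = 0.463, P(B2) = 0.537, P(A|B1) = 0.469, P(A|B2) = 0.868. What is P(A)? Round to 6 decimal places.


P(A) = P(A|B1)*P(B1) + P(A|B2)*P(B2)
P(A|B1)*P(B1) = 0.469 * 0.463 = 0.217147
P(A|B2)*P(B2) = 0.868 * 0.537 = 0.466116
P(A) = 0.217147 + 0.466116 = 0.683263

0.683263


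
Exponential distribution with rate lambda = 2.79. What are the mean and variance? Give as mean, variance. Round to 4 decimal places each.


mean = 1/lam, var = 1/lam^2
mean = 1 / 2.79 = 100/279 ≈ 0.358423
lam^2 = 2.79^2 = 7.7841
var = 1 / 7.7841 ≈ 0.128467

0.3584, 0.1285


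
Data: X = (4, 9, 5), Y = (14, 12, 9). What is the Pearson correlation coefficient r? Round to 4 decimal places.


r = sum((xi-xbar)(yi-ybar)) / sqrt(sum((xi-xbar)^2) * sum((yi-ybar)^2))
n = 3, xbar = 18/3 = 6, ybar = 35/3 ≈ 11.666667
Sxy = sum((xi-xbar)(yi-ybar)) = -1
Sxx = sum((xi-xbar)^2) = 14
Syy = sum((yi-ybar)^2) = 38/3 ≈ 12.666667
sqrt(Sxx*Syy) ≈ 13.316656
r = Sxy / sqrt(Sxx*Syy) = -1 / 13.316656 ≈ -0.075094

-0.0751


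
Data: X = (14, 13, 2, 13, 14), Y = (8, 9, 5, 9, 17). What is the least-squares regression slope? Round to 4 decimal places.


b = sum((xi-xbar)(yi-ybar)) / sum((xi-xbar)^2)
n = 5, xbar = 56/5 = 11.2, ybar = 48/5 = 9.6
Sxy = sum((xi-xbar)(yi-ybar)) = 56.4
Sxx = sum((xi-xbar)^2) = 106.8
b = Sxy / Sxx = 47/89 ≈ 0.528090

0.5281


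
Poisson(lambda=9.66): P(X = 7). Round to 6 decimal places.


P = e^(-lam) * lam^k / k!
e^(-9.66) ≈ 0.00006378452
lam^k = 9.66^7 ≈ 7849461.883772
k! = 7! = 5040
P = 0.00006378452 * 7849461.883772 / 5040 ≈ 0.099340

0.099340


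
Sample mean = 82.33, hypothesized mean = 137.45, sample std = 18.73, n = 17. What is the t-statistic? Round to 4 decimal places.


t = (xbar - mu0) / (s/sqrt(n))
xbar - mu0 = 82.33 - 137.45 = -55.12
sqrt(17) ≈ 4.12310563
s/sqrt(n) = 18.73 / 4.12310563 ≈ 4.54269226
t = -55.12 / 4.54269226 ≈ -12.133774

-12.1338


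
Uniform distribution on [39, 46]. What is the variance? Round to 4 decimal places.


Var = (b-a)^2 / 12
(b-a)^2 = (46 - 39)^2 = 49
Var = 49/12 ≈ 4.083333

4.0833


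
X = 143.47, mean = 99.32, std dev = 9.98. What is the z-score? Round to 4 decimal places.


z = (X - mu) / sigma
X - mu = 143.47 - 99.32 = 44.15
z = 44.15 / 9.98 = 4415/998 ≈ 4.423848

4.4238


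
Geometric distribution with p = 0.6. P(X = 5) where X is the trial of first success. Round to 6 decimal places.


P = (1-p)^(k-1) * p
(1-p)^(k-1) = 0.4^4 = 0.0256
P = 0.0256 * 0.6 = 0.01536

0.015360


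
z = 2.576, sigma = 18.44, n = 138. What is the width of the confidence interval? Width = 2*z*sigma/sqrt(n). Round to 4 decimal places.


width = 2*z*sigma/sqrt(n)
2*z*sigma = 2 * 2.576 * 18.44 = 95.00288
sqrt(138) ≈ 11.747340
width = 95.00288 / 11.747340 ≈ 8.087182

8.0872


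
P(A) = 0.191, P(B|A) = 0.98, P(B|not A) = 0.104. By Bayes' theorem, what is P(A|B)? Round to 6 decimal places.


P(A|B) = P(B|A)*P(A) / P(B), P(B) = P(B|A)*P(A) + P(B|not A)*P(not A)
P(B|A)*P(A) = 0.98 * 0.191 = 0.18718
P(B|not A)*P(not A) = 0.104 * 0.809 = 0.084136
P(B) = 0.18718 + 0.084136 = 0.271316
P(A|B) = 0.18718 / 0.271316 ≈ 0.68989665

0.689897


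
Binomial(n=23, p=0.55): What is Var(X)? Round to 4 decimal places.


Var = n*p*(1-p) = 23 * 0.55 * 0.45 = 5.6925

5.6925


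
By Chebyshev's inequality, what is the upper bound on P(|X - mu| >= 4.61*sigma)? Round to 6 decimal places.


P <= 1/k^2
k^2 = 4.61^2 = 21.2521
1/k^2 = 1 / 21.2521 ≈ 0.04705417

0.047054


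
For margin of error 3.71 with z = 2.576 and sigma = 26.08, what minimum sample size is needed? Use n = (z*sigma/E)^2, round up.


z*sigma/E = 2.576 * 26.08 / 3.71 = 119968/6625 ≈ 18.108377
(z*sigma/E)^2 ≈ 327.913331
round up: n = 328

328


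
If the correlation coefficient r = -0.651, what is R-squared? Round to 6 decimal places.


R^2 = r^2 = (-0.651)^2 = 0.423801

0.423801


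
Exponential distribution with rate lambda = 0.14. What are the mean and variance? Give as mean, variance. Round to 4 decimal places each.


mean = 1/lam, var = 1/lam^2
mean = 1 / 0.14 = 50/7 ≈ 7.142857
lam^2 = 0.14^2 = 0.0196
var = 1 / 0.0196 = 2500/49 ≈ 51.020408

7.1429, 51.0204


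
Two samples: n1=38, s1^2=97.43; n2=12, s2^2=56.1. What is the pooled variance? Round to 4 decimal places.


sp^2 = ((n1-1)*s1^2 + (n2-1)*s2^2)/(n1+n2-2)
(n1-1)*s1^2 = 37 * 97.43 = 3604.91
(n2-1)*s2^2 = 11 * 56.1 = 617.1
numerator = 3604.91 + 617.1 = 4222.01
n1+n2-2 = 48
sp^2 = 4222.01 / 48 = 422201/4800 ≈ 87.958542

87.9585


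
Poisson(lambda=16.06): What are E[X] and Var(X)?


E[X] = Var(X) = lambda = 16.06

16.06, 16.06


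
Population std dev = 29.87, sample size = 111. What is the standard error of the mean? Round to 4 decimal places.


SE = sigma / sqrt(n)
sqrt(111) ≈ 10.535654
SE = 29.87 / 10.535654 ≈ 2.835135

2.8351


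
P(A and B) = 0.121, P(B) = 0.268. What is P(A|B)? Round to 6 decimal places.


P(A|B) = P(A and B) / P(B) = 0.121 / 0.268 = 121/268 ≈ 0.45149254

0.451493


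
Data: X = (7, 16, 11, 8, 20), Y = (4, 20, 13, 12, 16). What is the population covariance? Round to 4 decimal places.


Cov = (1/n)*sum((xi-xbar)(yi-ybar))
n = 5, xbar = 62/5 = 12.4, ybar = 65/5 = 13
sum((xi-xbar)(yi-ybar)) = 101
Cov = 101 / 5 = 20.2

20.2000


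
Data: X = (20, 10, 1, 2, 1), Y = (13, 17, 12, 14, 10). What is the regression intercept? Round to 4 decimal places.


a = ybar - b*xbar, where b = sum((xi-xbar)(yi-ybar)) / sum((xi-xbar)^2)
n = 5, xbar = 34/5 = 6.8, ybar = 66/5 = 13.2
Sxy = sum((xi-xbar)(yi-ybar)) = 31.2
Sxx = sum((xi-xbar)^2) = 274.8
b = Sxy / Sxx = 26/229 ≈ 0.113537
a = 13.2 - 0.113537 * 6.8 = 2846/229 ≈ 12.427948

12.4279


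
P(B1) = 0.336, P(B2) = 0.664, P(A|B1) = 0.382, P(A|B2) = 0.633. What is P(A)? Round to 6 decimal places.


P(A) = P(A|B1)*P(B1) + P(A|B2)*P(B2)
P(A|B1)*P(B1) = 0.382 * 0.336 = 0.128352
P(A|B2)*P(B2) = 0.633 * 0.664 = 0.420312
P(A) = 0.128352 + 0.420312 = 0.548664

0.548664


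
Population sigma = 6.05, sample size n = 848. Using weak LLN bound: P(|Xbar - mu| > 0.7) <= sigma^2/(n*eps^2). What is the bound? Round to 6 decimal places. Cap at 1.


bound = min(1, sigma^2/(n*eps^2))
sigma^2 = 6.05^2 = 36.6025
n*eps^2 = 848 * 0.7^2 = 848 * 0.49 = 415.52
sigma^2/(n*eps^2) = 36.6025 / 415.52 ≈ 0.08808842

0.088088


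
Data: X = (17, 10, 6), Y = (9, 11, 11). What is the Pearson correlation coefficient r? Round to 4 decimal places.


r = sum((xi-xbar)(yi-ybar)) / sqrt(sum((xi-xbar)^2) * sum((yi-ybar)^2))
n = 3, xbar = 33/3 = 11, ybar = 31/3 ≈ 10.333333
Sxy = sum((xi-xbar)(yi-ybar)) = -12
Sxx = sum((xi-xbar)^2) = 62
Syy = sum((yi-ybar)^2) = 8/3 ≈ 2.666667
sqrt(Sxx*Syy) ≈ 12.858201
r = Sxy / sqrt(Sxx*Syy) = -12 / 12.858201 ≈ -0.933257

-0.9333


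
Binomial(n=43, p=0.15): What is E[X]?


E[X] = n*p = 43 * 0.15 = 6.45

6.45


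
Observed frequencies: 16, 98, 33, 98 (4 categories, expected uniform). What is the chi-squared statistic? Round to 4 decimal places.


chi2 = sum((O-E)^2/E), E = total/4
total = 245, E = 245/4 = 61.25
(16 - 61.25)^2 / 61.25 = 2047.5625 / 61.25 = 32761/980 ≈ 33.429592
(98 - 61.25)^2 / 61.25 = 1350.5625 / 61.25 = 22.05
(33 - 61.25)^2 / 61.25 = 798.0625 / 61.25 = 12769/980 ≈ 13.029592
(98 - 61.25)^2 / 61.25 = 1350.5625 / 61.25 = 22.05
chi2 = 22187/245 ≈ 90.559184

90.5592


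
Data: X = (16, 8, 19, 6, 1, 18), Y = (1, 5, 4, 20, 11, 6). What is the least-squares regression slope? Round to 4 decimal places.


b = sum((xi-xbar)(yi-ybar)) / sum((xi-xbar)^2)
n = 6, xbar = 68/6 = 34/3 ≈ 11.333333, ybar = 47/6 ≈ 7.833333
Sxy = sum((xi-xbar)(yi-ybar)) = -485/3 ≈ -161.666667
Sxx = sum((xi-xbar)^2) = 814/3 ≈ 271.333333
b = Sxy / Sxx = -485/814 ≈ -0.595823

-0.5958


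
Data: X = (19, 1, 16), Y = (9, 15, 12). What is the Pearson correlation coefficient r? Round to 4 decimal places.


r = sum((xi-xbar)(yi-ybar)) / sqrt(sum((xi-xbar)^2) * sum((yi-ybar)^2))
n = 3, xbar = 36/3 = 12, ybar = 36/3 = 12
Sxy = sum((xi-xbar)(yi-ybar)) = -54
Sxx = sum((xi-xbar)^2) = 186
Syy = sum((yi-ybar)^2) = 18
sqrt(Sxx*Syy) ≈ 57.861905
r = Sxy / sqrt(Sxx*Syy) = -54 / 57.861905 ≈ -0.933257

-0.9333


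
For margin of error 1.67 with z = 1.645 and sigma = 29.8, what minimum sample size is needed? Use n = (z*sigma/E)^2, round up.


z*sigma/E = 1.645 * 29.8 / 1.67 = 49021/1670 ≈ 29.353892
(z*sigma/E)^2 ≈ 861.650988
round up: n = 862

862


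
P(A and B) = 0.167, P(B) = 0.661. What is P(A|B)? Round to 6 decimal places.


P(A|B) = P(A and B) / P(B) = 0.167 / 0.661 = 167/661 ≈ 0.25264750

0.252648


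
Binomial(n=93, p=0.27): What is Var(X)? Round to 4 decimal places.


Var = n*p*(1-p) = 93 * 0.27 * 0.73 = 18.3303

18.3303


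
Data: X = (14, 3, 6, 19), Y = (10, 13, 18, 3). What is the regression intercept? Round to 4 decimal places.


a = ybar - b*xbar, where b = sum((xi-xbar)(yi-ybar)) / sum((xi-xbar)^2)
n = 4, xbar = 42/4 = 10.5, ybar = 44/4 = 11
Sxy = sum((xi-xbar)(yi-ybar)) = -118
Sxx = sum((xi-xbar)^2) = 161
b = Sxy / Sxx = -118/161 ≈ -0.732919
a = 11 - (-0.732919) * 10.5 = 430/23 ≈ 18.695652

18.6957


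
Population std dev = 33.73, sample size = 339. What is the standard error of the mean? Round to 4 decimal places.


SE = sigma / sqrt(n)
sqrt(339) ≈ 18.411953
SE = 33.73 / 18.411953 ≈ 1.831962

1.8320


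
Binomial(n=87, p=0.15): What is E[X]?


E[X] = n*p = 87 * 0.15 = 13.05

13.05


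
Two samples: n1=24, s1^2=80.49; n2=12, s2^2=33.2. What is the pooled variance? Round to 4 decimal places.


sp^2 = ((n1-1)*s1^2 + (n2-1)*s2^2)/(n1+n2-2)
(n1-1)*s1^2 = 23 * 80.49 = 1851.27
(n2-1)*s2^2 = 11 * 33.2 = 365.2
numerator = 1851.27 + 365.2 = 2216.47
n1+n2-2 = 34
sp^2 = 2216.47 / 34 = 221647/3400 ≈ 65.190294

65.1903


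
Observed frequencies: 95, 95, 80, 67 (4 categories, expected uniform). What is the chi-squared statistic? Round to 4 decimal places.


chi2 = sum((O-E)^2/E), E = total/4
total = 337, E = 337/4 = 84.25
(95 - 84.25)^2 / 84.25 = 115.5625 / 84.25 = 1849/1348 ≈ 1.371662
(95 - 84.25)^2 / 84.25 = 115.5625 / 84.25 = 1849/1348 ≈ 1.371662
(80 - 84.25)^2 / 84.25 = 18.0625 / 84.25 = 289/1348 ≈ 0.214392
(67 - 84.25)^2 / 84.25 = 297.5625 / 84.25 = 4761/1348 ≈ 3.531899
chi2 = 2187/337 ≈ 6.489614

6.4896


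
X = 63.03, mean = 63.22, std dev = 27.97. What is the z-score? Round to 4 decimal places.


z = (X - mu) / sigma
X - mu = 63.03 - 63.22 = -0.19
z = -0.19 / 27.97 = -19/2797 ≈ -0.006793

-0.0068


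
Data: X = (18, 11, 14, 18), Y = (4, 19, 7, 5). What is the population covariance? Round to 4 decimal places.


Cov = (1/n)*sum((xi-xbar)(yi-ybar))
n = 4, xbar = 61/4 = 15.25, ybar = 35/4 = 8.75
sum((xi-xbar)(yi-ybar)) = -64.75
Cov = -64.75 / 4 = -16.1875

-16.1875


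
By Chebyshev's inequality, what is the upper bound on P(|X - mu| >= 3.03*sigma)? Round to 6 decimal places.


P <= 1/k^2
k^2 = 3.03^2 = 9.1809
1/k^2 = 1 / 9.1809 ≈ 0.10892178

0.108922


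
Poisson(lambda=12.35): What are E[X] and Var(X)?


E[X] = Var(X) = lambda = 12.35

12.35, 12.35


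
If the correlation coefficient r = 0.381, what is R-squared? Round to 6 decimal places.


R^2 = r^2 = (0.381)^2 = 0.145161

0.145161


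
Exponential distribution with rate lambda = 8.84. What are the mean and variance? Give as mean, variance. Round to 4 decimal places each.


mean = 1/lam, var = 1/lam^2
mean = 1 / 8.84 = 25/221 ≈ 0.113122
lam^2 = 8.84^2 = 78.1456
var = 1 / 78.1456 ≈ 0.012797

0.1131, 0.0128


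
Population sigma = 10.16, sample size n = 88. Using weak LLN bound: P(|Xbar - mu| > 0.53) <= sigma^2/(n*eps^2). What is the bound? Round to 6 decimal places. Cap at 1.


bound = min(1, sigma^2/(n*eps^2))
sigma^2 = 10.16^2 = 103.2256
n*eps^2 = 88 * 0.53^2 = 88 * 0.2809 = 24.7192
sigma^2/(n*eps^2) = 103.2256 / 24.7192 ≈ 4.17592802
this exceeds 1, so the bound is capped at 1

1.000000


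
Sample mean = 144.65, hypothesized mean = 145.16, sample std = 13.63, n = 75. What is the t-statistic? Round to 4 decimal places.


t = (xbar - mu0) / (s/sqrt(n))
xbar - mu0 = 144.65 - 145.16 = -0.51
sqrt(75) ≈ 8.66025404
s/sqrt(n) = 13.63 / 8.66025404 ≈ 1.57385683
t = -0.51 / 1.57385683 ≈ -0.324045

-0.3240


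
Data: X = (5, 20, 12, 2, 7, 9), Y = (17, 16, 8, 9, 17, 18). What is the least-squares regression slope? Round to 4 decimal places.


b = sum((xi-xbar)(yi-ybar)) / sum((xi-xbar)^2)
n = 6, xbar = 55/6 ≈ 9.166667, ybar = 85/6 ≈ 14.166667
Sxy = sum((xi-xbar)(yi-ybar)) = 125/6 ≈ 20.833333
Sxx = sum((xi-xbar)^2) = 1193/6 ≈ 198.833333
b = Sxy / Sxx = 125/1193 ≈ 0.104778

0.1048


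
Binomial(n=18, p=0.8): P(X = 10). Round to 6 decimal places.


P = C(n,k) * p^k * (1-p)^(n-k)
C(18,10) = 43758
p^k = 0.8^10 ≈ 0.1073742
(1-p)^(n-k) = 0.2^8 = 0.00000256
P = 43758 * 0.1073742 * 0.00000256 ≈ 0.012028

0.012028


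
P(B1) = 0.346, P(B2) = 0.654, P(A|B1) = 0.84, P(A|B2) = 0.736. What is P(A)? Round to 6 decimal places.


P(A) = P(A|B1)*P(B1) + P(A|B2)*P(B2)
P(A|B1)*P(B1) = 0.84 * 0.346 = 0.29064
P(A|B2)*P(B2) = 0.736 * 0.654 = 0.481344
P(A) = 0.29064 + 0.481344 = 0.771984

0.771984


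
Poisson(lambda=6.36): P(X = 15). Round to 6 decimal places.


P = e^(-lam) * lam^k / k!
e^(-6.36) ≈ 0.001729367
lam^k = 6.36^15 ≈ 1126825677058.064083
k! = 15! = 1307674368000
P = 0.001729367 * 1126825677058.064083 / 1307674368000 ≈ 0.001490

0.001490


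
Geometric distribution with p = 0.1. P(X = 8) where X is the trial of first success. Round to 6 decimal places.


P = (1-p)^(k-1) * p
(1-p)^(k-1) = 0.9^7 = 0.4782969
P = 0.4782969 * 0.1 = 0.04782969

0.047830


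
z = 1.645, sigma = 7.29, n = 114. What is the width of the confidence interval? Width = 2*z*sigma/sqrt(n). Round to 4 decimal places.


width = 2*z*sigma/sqrt(n)
2*z*sigma = 2 * 1.645 * 7.29 = 23.9841
sqrt(114) ≈ 10.677078
width = 23.9841 / 10.677078 ≈ 2.246317

2.2463


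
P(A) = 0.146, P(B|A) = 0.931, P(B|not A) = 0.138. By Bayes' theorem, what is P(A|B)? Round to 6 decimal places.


P(A|B) = P(B|A)*P(A) / P(B), P(B) = P(B|A)*P(A) + P(B|not A)*P(not A)
P(B|A)*P(A) = 0.931 * 0.146 = 0.135926
P(B|not A)*P(not A) = 0.138 * 0.854 = 0.117852
P(B) = 0.135926 + 0.117852 = 0.253778
P(A|B) = 0.135926 / 0.253778 ≈ 0.53560986

0.535610


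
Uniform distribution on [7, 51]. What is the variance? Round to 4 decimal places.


Var = (b-a)^2 / 12
(b-a)^2 = (51 - 7)^2 = 1936
Var = 1936/12 ≈ 161.333333

161.3333


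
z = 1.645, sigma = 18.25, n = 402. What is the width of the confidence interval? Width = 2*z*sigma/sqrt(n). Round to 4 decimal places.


width = 2*z*sigma/sqrt(n)
2*z*sigma = 2 * 1.645 * 18.25 = 60.0425
sqrt(402) ≈ 20.049938
width = 60.0425 / 20.049938 ≈ 2.994648

2.9946


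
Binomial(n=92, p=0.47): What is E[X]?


E[X] = n*p = 92 * 0.47 = 43.24

43.24


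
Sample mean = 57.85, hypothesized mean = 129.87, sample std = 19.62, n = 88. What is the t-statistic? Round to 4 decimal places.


t = (xbar - mu0) / (s/sqrt(n))
xbar - mu0 = 57.85 - 129.87 = -72.02
sqrt(88) ≈ 9.38083152
s/sqrt(n) = 19.62 / 9.38083152 ≈ 2.09149903
t = -72.02 / 2.09149903 ≈ -34.434632

-34.4346


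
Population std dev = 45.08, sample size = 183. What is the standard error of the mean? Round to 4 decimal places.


SE = sigma / sqrt(n)
sqrt(183) ≈ 13.527749
SE = 45.08 / 13.527749 ≈ 3.332409

3.3324


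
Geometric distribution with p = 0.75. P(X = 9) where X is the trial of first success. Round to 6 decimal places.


P = (1-p)^(k-1) * p
(1-p)^(k-1) = 0.25^8 ≈ 0.00001525879
P = 0.00001525879 * 0.75 ≈ 0.00001144409

0.000011


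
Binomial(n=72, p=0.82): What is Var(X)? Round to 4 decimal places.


Var = n*p*(1-p) = 72 * 0.82 * 0.18 = 10.6272

10.6272


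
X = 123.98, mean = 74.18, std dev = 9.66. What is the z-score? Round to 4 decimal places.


z = (X - mu) / sigma
X - mu = 123.98 - 74.18 = 49.8
z = 49.8 / 9.66 = 830/161 ≈ 5.155280

5.1553


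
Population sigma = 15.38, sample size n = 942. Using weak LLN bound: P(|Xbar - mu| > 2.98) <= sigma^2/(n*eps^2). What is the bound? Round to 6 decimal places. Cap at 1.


bound = min(1, sigma^2/(n*eps^2))
sigma^2 = 15.38^2 = 236.5444
n*eps^2 = 942 * 2.98^2 = 942 * 8.8804 = 8365.3368
sigma^2/(n*eps^2) = 236.5444 / 8365.3368 ≈ 0.02827673

0.028277


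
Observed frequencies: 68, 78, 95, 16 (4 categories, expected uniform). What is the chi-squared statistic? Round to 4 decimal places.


chi2 = sum((O-E)^2/E), E = total/4
total = 257, E = 257/4 = 64.25
(68 - 64.25)^2 / 64.25 = 14.0625 / 64.25 = 225/1028 ≈ 0.218872
(78 - 64.25)^2 / 64.25 = 189.0625 / 64.25 = 3025/1028 ≈ 2.942607
(95 - 64.25)^2 / 64.25 = 945.5625 / 64.25 = 15129/1028 ≈ 14.716926
(16 - 64.25)^2 / 64.25 = 2328.0625 / 64.25 = 37249/1028 ≈ 36.234436
chi2 = 13907/257 ≈ 54.112840

54.1128


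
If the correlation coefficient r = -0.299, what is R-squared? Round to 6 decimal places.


R^2 = r^2 = (-0.299)^2 = 0.089401

0.089401


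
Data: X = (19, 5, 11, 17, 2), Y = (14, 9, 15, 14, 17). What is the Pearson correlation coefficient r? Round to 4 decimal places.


r = sum((xi-xbar)(yi-ybar)) / sqrt(sum((xi-xbar)^2) * sum((yi-ybar)^2))
n = 5, xbar = 54/5 = 10.8, ybar = 69/5 = 13.8
Sxy = sum((xi-xbar)(yi-ybar)) = 2.8
Sxx = sum((xi-xbar)^2) = 216.8
Syy = sum((yi-ybar)^2) = 34.8
sqrt(Sxx*Syy) ≈ 86.859887
r = Sxy / sqrt(Sxx*Syy) = 2.8 / 86.859887 ≈ 0.032236

0.0322


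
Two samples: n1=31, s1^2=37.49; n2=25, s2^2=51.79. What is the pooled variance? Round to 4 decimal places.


sp^2 = ((n1-1)*s1^2 + (n2-1)*s2^2)/(n1+n2-2)
(n1-1)*s1^2 = 30 * 37.49 = 1124.7
(n2-1)*s2^2 = 24 * 51.79 = 1242.96
numerator = 1124.7 + 1242.96 = 2367.66
n1+n2-2 = 54
sp^2 = 2367.66 / 54 = 39461/900 ≈ 43.845556

43.8456


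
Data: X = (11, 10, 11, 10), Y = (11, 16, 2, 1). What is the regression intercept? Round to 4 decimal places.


a = ybar - b*xbar, where b = sum((xi-xbar)(yi-ybar)) / sum((xi-xbar)^2)
n = 4, xbar = 42/4 = 10.5, ybar = 30/4 = 7.5
Sxy = sum((xi-xbar)(yi-ybar)) = -2
Sxx = sum((xi-xbar)^2) = 1
b = Sxy / Sxx = -2
a = 7.5 - (-2) * 10.5 = 28.5

28.5000


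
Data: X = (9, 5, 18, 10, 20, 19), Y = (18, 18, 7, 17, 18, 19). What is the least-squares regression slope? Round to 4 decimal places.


b = sum((xi-xbar)(yi-ybar)) / sum((xi-xbar)^2)
n = 6, xbar = 81/6 = 13.5, ybar = 97/6 ≈ 16.166667
Sxy = sum((xi-xbar)(yi-ybar)) = -40.5
Sxx = sum((xi-xbar)^2) = 197.5
b = Sxy / Sxx = -81/395 ≈ -0.205063

-0.2051


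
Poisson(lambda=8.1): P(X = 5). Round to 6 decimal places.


P = e^(-lam) * lam^k / k!
e^(-8.1) ≈ 0.0003035391
lam^k = 8.1^5 = 34867.84401
k! = 5! = 120
P = 0.0003035391 * 34867.84401 / 120 ≈ 0.088198

0.088198


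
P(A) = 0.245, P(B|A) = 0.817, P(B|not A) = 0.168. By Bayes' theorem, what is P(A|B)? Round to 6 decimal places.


P(A|B) = P(B|A)*P(A) / P(B), P(B) = P(B|A)*P(A) + P(B|not A)*P(not A)
P(B|A)*P(A) = 0.817 * 0.245 = 0.200165
P(B|not A)*P(not A) = 0.168 * 0.755 = 0.12684
P(B) = 0.200165 + 0.12684 = 0.327005
P(A|B) = 0.200165 / 0.327005 = 5719/9343 ≈ 0.61211602

0.612116


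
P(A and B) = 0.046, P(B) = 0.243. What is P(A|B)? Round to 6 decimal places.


P(A|B) = P(A and B) / P(B) = 0.046 / 0.243 = 46/243 ≈ 0.18930041

0.189300


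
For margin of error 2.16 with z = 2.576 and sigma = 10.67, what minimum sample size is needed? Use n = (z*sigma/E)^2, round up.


z*sigma/E = 2.576 * 10.67 / 2.16 ≈ 12.724963
(z*sigma/E)^2 ≈ 161.924682
round up: n = 162

162


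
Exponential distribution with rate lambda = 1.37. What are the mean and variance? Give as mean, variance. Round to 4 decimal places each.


mean = 1/lam, var = 1/lam^2
mean = 1 / 1.37 = 100/137 ≈ 0.729927
lam^2 = 1.37^2 = 1.8769
var = 1 / 1.8769 ≈ 0.532793

0.7299, 0.5328


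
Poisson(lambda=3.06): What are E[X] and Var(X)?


E[X] = Var(X) = lambda = 3.06

3.06, 3.06


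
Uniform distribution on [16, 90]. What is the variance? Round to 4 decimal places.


Var = (b-a)^2 / 12
(b-a)^2 = (90 - 16)^2 = 5476
Var = 5476/12 ≈ 456.333333

456.3333


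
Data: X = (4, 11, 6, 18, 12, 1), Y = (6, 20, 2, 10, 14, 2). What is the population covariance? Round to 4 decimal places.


Cov = (1/n)*sum((xi-xbar)(yi-ybar))
n = 6, xbar = 52/6 = 26/3 ≈ 8.666667, ybar = 54/6 = 9
sum((xi-xbar)(yi-ybar)) = 138
Cov = 138 / 6 = 23

23.0000


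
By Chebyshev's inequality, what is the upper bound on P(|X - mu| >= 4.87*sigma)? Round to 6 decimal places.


P <= 1/k^2
k^2 = 4.87^2 = 23.7169
1/k^2 = 1 / 23.7169 ≈ 0.04216403

0.042164


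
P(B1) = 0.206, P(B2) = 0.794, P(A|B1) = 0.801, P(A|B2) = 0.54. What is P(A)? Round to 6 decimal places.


P(A) = P(A|B1)*P(B1) + P(A|B2)*P(B2)
P(A|B1)*P(B1) = 0.801 * 0.206 = 0.165006
P(A|B2)*P(B2) = 0.54 * 0.794 = 0.42876
P(A) = 0.165006 + 0.42876 = 0.593766

0.593766


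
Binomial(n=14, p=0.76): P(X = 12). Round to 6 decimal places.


P = C(n,k) * p^k * (1-p)^(n-k)
C(14,12) = 91
p^k = 0.76^12 ≈ 0.03713326
(1-p)^(n-k) = 0.24^2 = 0.0576
P = 91 * 0.03713326 * 0.0576 ≈ 0.194638

0.194638


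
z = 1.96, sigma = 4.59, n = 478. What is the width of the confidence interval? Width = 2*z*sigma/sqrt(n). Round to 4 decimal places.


width = 2*z*sigma/sqrt(n)
2*z*sigma = 2 * 1.96 * 4.59 = 17.9928
sqrt(478) ≈ 21.863211
width = 17.9928 / 21.863211 ≈ 0.822972

0.8230


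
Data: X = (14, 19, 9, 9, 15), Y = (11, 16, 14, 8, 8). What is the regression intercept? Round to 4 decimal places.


a = ybar - b*xbar, where b = sum((xi-xbar)(yi-ybar)) / sum((xi-xbar)^2)
n = 5, xbar = 66/5 = 13.2, ybar = 57/5 = 11.4
Sxy = sum((xi-xbar)(yi-ybar)) = 23.6
Sxx = sum((xi-xbar)^2) = 72.8
b = Sxy / Sxx = 59/182 ≈ 0.324176
a = 11.4 - 0.324176 * 13.2 = 648/91 ≈ 7.120879

7.1209


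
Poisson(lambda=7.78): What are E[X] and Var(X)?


E[X] = Var(X) = lambda = 7.78

7.78, 7.78


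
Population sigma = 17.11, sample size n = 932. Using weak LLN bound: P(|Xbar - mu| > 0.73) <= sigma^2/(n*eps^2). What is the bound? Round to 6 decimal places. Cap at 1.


bound = min(1, sigma^2/(n*eps^2))
sigma^2 = 17.11^2 = 292.7521
n*eps^2 = 932 * 0.73^2 = 932 * 0.5329 = 496.6628
sigma^2/(n*eps^2) = 292.7521 / 496.6628 ≈ 0.58943835

0.589438


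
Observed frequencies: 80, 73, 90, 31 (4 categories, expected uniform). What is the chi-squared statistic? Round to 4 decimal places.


chi2 = sum((O-E)^2/E), E = total/4
total = 274, E = 274/4 = 68.5
(80 - 68.5)^2 / 68.5 = 132.25 / 68.5 = 529/274 ≈ 1.930657
(73 - 68.5)^2 / 68.5 = 20.25 / 68.5 = 81/274 ≈ 0.295620
(90 - 68.5)^2 / 68.5 = 462.25 / 68.5 = 1849/274 ≈ 6.748175
(31 - 68.5)^2 / 68.5 = 1406.25 / 68.5 = 5625/274 ≈ 20.529197
chi2 = 4042/137 ≈ 29.503650

29.5036


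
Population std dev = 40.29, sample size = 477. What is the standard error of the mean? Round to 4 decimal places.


SE = sigma / sqrt(n)
sqrt(477) ≈ 21.840330
SE = 40.29 / 21.840330 ≈ 1.844752

1.8448


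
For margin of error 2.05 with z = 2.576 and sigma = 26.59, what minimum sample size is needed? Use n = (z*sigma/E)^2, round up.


z*sigma/E = 2.576 * 26.59 / 2.05 ≈ 33.412605
(z*sigma/E)^2 ≈ 1116.402165
round up: n = 1117

1117


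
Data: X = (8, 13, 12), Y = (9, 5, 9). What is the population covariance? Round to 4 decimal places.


Cov = (1/n)*sum((xi-xbar)(yi-ybar))
n = 3, xbar = 33/3 = 11, ybar = 23/3 ≈ 7.666667
sum((xi-xbar)(yi-ybar)) = -8
Cov = -8 / 3 = -8/3 ≈ -2.666667

-2.6667


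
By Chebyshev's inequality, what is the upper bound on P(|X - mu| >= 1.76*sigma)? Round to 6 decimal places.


P <= 1/k^2
k^2 = 1.76^2 = 3.0976
1/k^2 = 1 / 3.0976 = 625/1936 ≈ 0.32283058

0.322831


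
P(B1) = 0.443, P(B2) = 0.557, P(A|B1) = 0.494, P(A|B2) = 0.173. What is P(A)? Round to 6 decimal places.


P(A) = P(A|B1)*P(B1) + P(A|B2)*P(B2)
P(A|B1)*P(B1) = 0.494 * 0.443 = 0.218842
P(A|B2)*P(B2) = 0.173 * 0.557 = 0.096361
P(A) = 0.218842 + 0.096361 = 0.315203

0.315203


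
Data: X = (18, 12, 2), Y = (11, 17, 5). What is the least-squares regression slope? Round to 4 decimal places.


b = sum((xi-xbar)(yi-ybar)) / sum((xi-xbar)^2)
n = 3, xbar = 32/3 ≈ 10.666667, ybar = 33/3 = 11
Sxy = sum((xi-xbar)(yi-ybar)) = 60
Sxx = sum((xi-xbar)^2) = 392/3 ≈ 130.666667
b = Sxy / Sxx = 45/98 ≈ 0.459184

0.4592


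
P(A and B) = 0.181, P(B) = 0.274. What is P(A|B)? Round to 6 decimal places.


P(A|B) = P(A and B) / P(B) = 0.181 / 0.274 = 181/274 ≈ 0.66058394

0.660584


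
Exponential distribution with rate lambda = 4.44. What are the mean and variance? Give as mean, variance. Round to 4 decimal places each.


mean = 1/lam, var = 1/lam^2
mean = 1 / 4.44 = 25/111 ≈ 0.225225
lam^2 = 4.44^2 = 19.7136
var = 1 / 19.7136 ≈ 0.050726

0.2252, 0.0507


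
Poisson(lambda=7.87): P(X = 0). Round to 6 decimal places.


P = e^(-lam) * lam^k / k!
e^(-7.87) ≈ 0.0003820344
lam^k = 7.87^0 = 1
k! = 0! = 1
P = 0.0003820344 * 1 / 1 ≈ 0.000382

0.000382


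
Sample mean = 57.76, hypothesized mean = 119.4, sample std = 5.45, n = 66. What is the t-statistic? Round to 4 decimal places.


t = (xbar - mu0) / (s/sqrt(n))
xbar - mu0 = 57.76 - 119.4 = -61.64
sqrt(66) ≈ 8.12403840
s/sqrt(n) = 5.45 / 8.12403840 ≈ 0.67084863
t = -61.64 / 0.67084863 ≈ -91.883620

-91.8836


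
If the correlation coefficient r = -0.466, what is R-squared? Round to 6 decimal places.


R^2 = r^2 = (-0.466)^2 = 0.217156

0.217156


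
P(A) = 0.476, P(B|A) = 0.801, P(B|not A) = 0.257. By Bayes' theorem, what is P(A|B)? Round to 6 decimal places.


P(A|B) = P(B|A)*P(A) / P(B), P(B) = P(B|A)*P(A) + P(B|not A)*P(not A)
P(B|A)*P(A) = 0.801 * 0.476 = 0.381276
P(B|not A)*P(not A) = 0.257 * 0.524 = 0.134668
P(B) = 0.381276 + 0.134668 = 0.515944
P(A|B) = 0.381276 / 0.515944 ≈ 0.73898718

0.738987


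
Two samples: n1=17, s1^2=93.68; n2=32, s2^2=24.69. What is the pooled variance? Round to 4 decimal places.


sp^2 = ((n1-1)*s1^2 + (n2-1)*s2^2)/(n1+n2-2)
(n1-1)*s1^2 = 16 * 93.68 = 1498.88
(n2-1)*s2^2 = 31 * 24.69 = 765.39
numerator = 1498.88 + 765.39 = 2264.27
n1+n2-2 = 47
sp^2 = 2264.27 / 47 = 226427/4700 ≈ 48.175957

48.1760


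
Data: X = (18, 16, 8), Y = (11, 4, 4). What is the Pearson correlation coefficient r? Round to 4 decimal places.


r = sum((xi-xbar)(yi-ybar)) / sqrt(sum((xi-xbar)^2) * sum((yi-ybar)^2))
n = 3, xbar = 42/3 = 14, ybar = 19/3 ≈ 6.333333
Sxy = sum((xi-xbar)(yi-ybar)) = 28
Sxx = sum((xi-xbar)^2) = 56
Syy = sum((yi-ybar)^2) = 98/3 ≈ 32.666667
sqrt(Sxx*Syy) ≈ 42.770706
r = Sxy / sqrt(Sxx*Syy) = 28 / 42.770706 ≈ 0.654654

0.6547


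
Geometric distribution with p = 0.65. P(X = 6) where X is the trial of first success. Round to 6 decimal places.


P = (1-p)^(k-1) * p
(1-p)^(k-1) = 0.35^5 ≈ 0.005252188
P = 0.005252188 * 0.65 ≈ 0.003413922

0.003414


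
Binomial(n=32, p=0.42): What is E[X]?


E[X] = n*p = 32 * 0.42 = 13.44

13.44


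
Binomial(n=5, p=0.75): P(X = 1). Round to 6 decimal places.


P = C(n,k) * p^k * (1-p)^(n-k)
C(5,1) = 5
p^k = 0.75^1 = 0.75
(1-p)^(n-k) = 0.25^4 = 0.00390625
P = 5 * 0.75 * 0.00390625 = 15/1024 ≈ 0.014648

0.014648


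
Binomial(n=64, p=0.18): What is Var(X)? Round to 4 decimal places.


Var = n*p*(1-p) = 64 * 0.18 * 0.82 = 9.4464

9.4464


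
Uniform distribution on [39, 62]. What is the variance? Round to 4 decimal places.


Var = (b-a)^2 / 12
(b-a)^2 = (62 - 39)^2 = 529
Var = 529/12 ≈ 44.083333

44.0833


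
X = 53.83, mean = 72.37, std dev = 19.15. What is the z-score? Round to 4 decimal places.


z = (X - mu) / sigma
X - mu = 53.83 - 72.37 = -18.54
z = -18.54 / 19.15 = -1854/1915 ≈ -0.968146

-0.9681


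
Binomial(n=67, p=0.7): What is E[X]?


E[X] = n*p = 67 * 0.7 = 46.9

46.9


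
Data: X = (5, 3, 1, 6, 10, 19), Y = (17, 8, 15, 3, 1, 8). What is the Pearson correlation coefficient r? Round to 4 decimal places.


r = sum((xi-xbar)(yi-ybar)) / sqrt(sum((xi-xbar)^2) * sum((yi-ybar)^2))
n = 6, xbar = 44/6 = 22/3 ≈ 7.333333, ybar = 52/6 = 26/3 ≈ 8.666667
Sxy = sum((xi-xbar)(yi-ybar)) = -232/3 ≈ -77.333333
Sxx = sum((xi-xbar)^2) = 628/3 ≈ 209.333333
Syy = sum((yi-ybar)^2) = 604/3 ≈ 201.333333
sqrt(Sxx*Syy) ≈ 205.294369
r = Sxy / sqrt(Sxx*Syy) = -77.333333 / 205.294369 ≈ -0.376695

-0.3767


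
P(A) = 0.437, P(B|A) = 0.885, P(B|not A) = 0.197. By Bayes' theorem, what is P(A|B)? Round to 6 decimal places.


P(A|B) = P(B|A)*P(A) / P(B), P(B) = P(B|A)*P(A) + P(B|not A)*P(not A)
P(B|A)*P(A) = 0.885 * 0.437 = 0.386745
P(B|not A)*P(not A) = 0.197 * 0.563 = 0.110911
P(B) = 0.386745 + 0.110911 = 0.497656
P(A|B) = 0.386745 / 0.497656 ≈ 0.77713320

0.777133


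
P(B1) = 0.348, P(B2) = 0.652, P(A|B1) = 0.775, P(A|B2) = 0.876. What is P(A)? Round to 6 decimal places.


P(A) = P(A|B1)*P(B1) + P(A|B2)*P(B2)
P(A|B1)*P(B1) = 0.775 * 0.348 = 0.2697
P(A|B2)*P(B2) = 0.876 * 0.652 = 0.571152
P(A) = 0.2697 + 0.571152 = 0.840852

0.840852


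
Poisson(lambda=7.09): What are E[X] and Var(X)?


E[X] = Var(X) = lambda = 7.09

7.09, 7.09


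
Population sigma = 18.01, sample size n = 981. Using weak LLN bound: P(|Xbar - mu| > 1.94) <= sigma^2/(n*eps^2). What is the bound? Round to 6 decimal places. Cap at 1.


bound = min(1, sigma^2/(n*eps^2))
sigma^2 = 18.01^2 = 324.3601
n*eps^2 = 981 * 1.94^2 = 981 * 3.7636 = 3692.0916
sigma^2/(n*eps^2) = 324.3601 / 3692.0916 ≈ 0.08785267

0.087853


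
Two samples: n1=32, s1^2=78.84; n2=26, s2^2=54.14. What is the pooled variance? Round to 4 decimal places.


sp^2 = ((n1-1)*s1^2 + (n2-1)*s2^2)/(n1+n2-2)
(n1-1)*s1^2 = 31 * 78.84 = 2444.04
(n2-1)*s2^2 = 25 * 54.14 = 1353.5
numerator = 2444.04 + 1353.5 = 3797.54
n1+n2-2 = 56
sp^2 = 3797.54 / 56 = 189877/2800 ≈ 67.813214

67.8132


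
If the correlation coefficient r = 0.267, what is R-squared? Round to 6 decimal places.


R^2 = r^2 = (0.267)^2 = 0.071289

0.071289


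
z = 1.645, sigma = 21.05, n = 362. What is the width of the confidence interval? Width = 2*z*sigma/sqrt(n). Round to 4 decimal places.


width = 2*z*sigma/sqrt(n)
2*z*sigma = 2 * 1.645 * 21.05 = 69.2545
sqrt(362) ≈ 19.026298
width = 69.2545 / 19.026298 ≈ 3.639936

3.6399


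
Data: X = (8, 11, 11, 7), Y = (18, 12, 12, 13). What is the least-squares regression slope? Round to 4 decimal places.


b = sum((xi-xbar)(yi-ybar)) / sum((xi-xbar)^2)
n = 4, xbar = 37/4 = 9.25, ybar = 55/4 = 13.75
Sxy = sum((xi-xbar)(yi-ybar)) = -9.75
Sxx = sum((xi-xbar)^2) = 12.75
b = Sxy / Sxx = -13/17 ≈ -0.764706

-0.7647


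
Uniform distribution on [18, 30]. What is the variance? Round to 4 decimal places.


Var = (b-a)^2 / 12
(b-a)^2 = (30 - 18)^2 = 144
Var = 144/12 = 12

12.0000


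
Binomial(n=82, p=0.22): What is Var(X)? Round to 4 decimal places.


Var = n*p*(1-p) = 82 * 0.22 * 0.78 = 14.0712

14.0712


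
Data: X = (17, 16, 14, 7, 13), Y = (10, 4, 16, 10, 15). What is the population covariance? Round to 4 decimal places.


Cov = (1/n)*sum((xi-xbar)(yi-ybar))
n = 5, xbar = 67/5 = 13.4, ybar = 55/5 = 11
sum((xi-xbar)(yi-ybar)) = -14
Cov = -14 / 5 = -2.8

-2.8000


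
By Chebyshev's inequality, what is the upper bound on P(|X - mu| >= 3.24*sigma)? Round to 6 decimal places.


P <= 1/k^2
k^2 = 3.24^2 = 10.4976
1/k^2 = 1 / 10.4976 = 625/6561 ≈ 0.09525987

0.095260


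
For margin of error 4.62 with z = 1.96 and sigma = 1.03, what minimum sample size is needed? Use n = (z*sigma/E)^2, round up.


z*sigma/E = 1.96 * 1.03 / 4.62 = 721/1650 ≈ 0.436970
(z*sigma/E)^2 ≈ 0.190943
round up: n = 1

1


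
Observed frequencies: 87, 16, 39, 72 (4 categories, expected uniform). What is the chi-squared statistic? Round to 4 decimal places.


chi2 = sum((O-E)^2/E), E = total/4
total = 214, E = 214/4 = 53.5
(87 - 53.5)^2 / 53.5 = 1122.25 / 53.5 = 4489/214 ≈ 20.976636
(16 - 53.5)^2 / 53.5 = 1406.25 / 53.5 = 5625/214 ≈ 26.285047
(39 - 53.5)^2 / 53.5 = 210.25 / 53.5 = 841/214 ≈ 3.929907
(72 - 53.5)^2 / 53.5 = 342.25 / 53.5 = 1369/214 ≈ 6.397196
chi2 = 6162/107 ≈ 57.588785

57.5888


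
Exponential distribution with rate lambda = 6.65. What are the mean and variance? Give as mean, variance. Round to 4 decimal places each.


mean = 1/lam, var = 1/lam^2
mean = 1 / 6.65 = 20/133 ≈ 0.150376
lam^2 = 6.65^2 = 44.2225
var = 1 / 44.2225 ≈ 0.022613

0.1504, 0.0226


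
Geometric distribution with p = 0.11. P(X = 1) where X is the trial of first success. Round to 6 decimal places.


P = (1-p)^(k-1) * p
(1-p)^(k-1) = 0.89^0 = 1
P = 1 * 0.11 = 0.11

0.110000


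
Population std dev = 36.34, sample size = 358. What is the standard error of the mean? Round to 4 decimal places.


SE = sigma / sqrt(n)
sqrt(358) ≈ 18.920888
SE = 36.34 / 18.920888 ≈ 1.920629

1.9206


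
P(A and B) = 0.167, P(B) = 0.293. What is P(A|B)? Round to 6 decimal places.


P(A|B) = P(A and B) / P(B) = 0.167 / 0.293 = 167/293 ≈ 0.56996587

0.569966


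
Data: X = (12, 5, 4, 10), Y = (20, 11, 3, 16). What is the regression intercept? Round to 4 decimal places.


a = ybar - b*xbar, where b = sum((xi-xbar)(yi-ybar)) / sum((xi-xbar)^2)
n = 4, xbar = 31/4 = 7.75, ybar = 50/4 = 12.5
Sxy = sum((xi-xbar)(yi-ybar)) = 79.5
Sxx = sum((xi-xbar)^2) = 44.75
b = Sxy / Sxx = 318/179 ≈ 1.776536
a = 12.5 - 1.776536 * 7.75 = -227/179 ≈ -1.268156

-1.2682


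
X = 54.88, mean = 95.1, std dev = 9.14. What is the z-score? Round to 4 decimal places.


z = (X - mu) / sigma
X - mu = 54.88 - 95.1 = -40.22
z = -40.22 / 9.14 = -2011/457 ≈ -4.400438

-4.4004


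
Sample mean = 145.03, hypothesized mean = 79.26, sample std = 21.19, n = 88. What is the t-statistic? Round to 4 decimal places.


t = (xbar - mu0) / (s/sqrt(n))
xbar - mu0 = 145.03 - 79.26 = 65.77
sqrt(88) ≈ 9.38083152
s/sqrt(n) = 21.19 / 9.38083152 ≈ 2.25886159
t = 65.77 / 2.25886159 ≈ 29.116436

29.1164


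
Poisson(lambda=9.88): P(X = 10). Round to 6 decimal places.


P = e^(-lam) * lam^k / k!
e^(-9.88) ≈ 0.00005118828
lam^k = 9.88^10 ≈ 8862769324.771121
k! = 10! = 3628800
P = 0.00005118828 * 8862769324.771121 / 3628800 ≈ 0.125019

0.125019


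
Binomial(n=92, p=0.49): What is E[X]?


E[X] = n*p = 92 * 0.49 = 45.08

45.08


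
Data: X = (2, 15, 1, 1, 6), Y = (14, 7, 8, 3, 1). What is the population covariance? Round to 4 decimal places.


Cov = (1/n)*sum((xi-xbar)(yi-ybar))
n = 5, xbar = 25/5 = 5, ybar = 33/5 = 6.6
sum((xi-xbar)(yi-ybar)) = -15
Cov = -15 / 5 = -3

-3.0000


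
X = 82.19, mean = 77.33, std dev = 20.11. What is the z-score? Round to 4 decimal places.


z = (X - mu) / sigma
X - mu = 82.19 - 77.33 = 4.86
z = 4.86 / 20.11 = 486/2011 ≈ 0.241671

0.2417


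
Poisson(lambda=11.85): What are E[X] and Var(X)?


E[X] = Var(X) = lambda = 11.85

11.85, 11.85


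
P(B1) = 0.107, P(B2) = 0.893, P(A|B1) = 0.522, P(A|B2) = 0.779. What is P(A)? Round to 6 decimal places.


P(A) = P(A|B1)*P(B1) + P(A|B2)*P(B2)
P(A|B1)*P(B1) = 0.522 * 0.107 = 0.055854
P(A|B2)*P(B2) = 0.779 * 0.893 = 0.695647
P(A) = 0.055854 + 0.695647 = 0.751501

0.751501


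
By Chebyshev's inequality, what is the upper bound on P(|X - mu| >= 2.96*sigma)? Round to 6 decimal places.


P <= 1/k^2
k^2 = 2.96^2 = 8.7616
1/k^2 = 1 / 8.7616 = 625/5476 ≈ 0.11413440

0.114134


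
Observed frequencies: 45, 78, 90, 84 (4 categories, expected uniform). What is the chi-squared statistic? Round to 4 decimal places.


chi2 = sum((O-E)^2/E), E = total/4
total = 297, E = 297/4 = 74.25
(45 - 74.25)^2 / 74.25 = 855.5625 / 74.25 = 507/44 ≈ 11.522727
(78 - 74.25)^2 / 74.25 = 14.0625 / 74.25 = 25/132 ≈ 0.189394
(90 - 74.25)^2 / 74.25 = 248.0625 / 74.25 = 147/44 ≈ 3.340909
(84 - 74.25)^2 / 74.25 = 95.0625 / 74.25 = 169/132 ≈ 1.280303
chi2 = 49/3 ≈ 16.333333

16.3333


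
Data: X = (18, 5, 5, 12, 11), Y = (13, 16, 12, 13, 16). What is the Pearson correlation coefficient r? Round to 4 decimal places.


r = sum((xi-xbar)(yi-ybar)) / sqrt(sum((xi-xbar)^2) * sum((yi-ybar)^2))
n = 5, xbar = 51/5 = 10.2, ybar = 70/5 = 14
Sxy = sum((xi-xbar)(yi-ybar)) = -8
Sxx = sum((xi-xbar)^2) = 118.8
Syy = sum((yi-ybar)^2) = 14
sqrt(Sxx*Syy) ≈ 40.782349
r = Sxy / sqrt(Sxx*Syy) = -8 / 40.782349 ≈ -0.196163

-0.1962


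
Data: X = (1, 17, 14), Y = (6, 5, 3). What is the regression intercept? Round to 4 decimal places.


a = ybar - b*xbar, where b = sum((xi-xbar)(yi-ybar)) / sum((xi-xbar)^2)
n = 3, xbar = 32/3 ≈ 10.666667, ybar = 14/3 ≈ 4.666667
Sxy = sum((xi-xbar)(yi-ybar)) = -49/3 ≈ -16.333333
Sxx = sum((xi-xbar)^2) = 434/3 ≈ 144.666667
b = Sxy / Sxx = -7/62 ≈ -0.112903
a = 4.666667 - (-0.112903) * 10.666667 = 182/31 ≈ 5.870968

5.8710


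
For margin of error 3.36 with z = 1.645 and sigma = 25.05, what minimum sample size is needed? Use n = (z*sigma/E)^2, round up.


z*sigma/E = 1.645 * 25.05 / 3.36 = 7849/640 ≈ 12.264063
(z*sigma/E)^2 ≈ 150.407229
round up: n = 151

151


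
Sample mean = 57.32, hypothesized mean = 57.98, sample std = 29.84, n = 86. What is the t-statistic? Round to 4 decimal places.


t = (xbar - mu0) / (s/sqrt(n))
xbar - mu0 = 57.32 - 57.98 = -0.66
sqrt(86) ≈ 9.27361850
s/sqrt(n) = 29.84 / 9.27361850 ≈ 3.21772995
t = -0.66 / 3.21772995 ≈ -0.205114

-0.2051


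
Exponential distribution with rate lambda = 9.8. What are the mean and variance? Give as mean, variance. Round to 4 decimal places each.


mean = 1/lam, var = 1/lam^2
mean = 1 / 9.8 = 5/49 ≈ 0.102041
lam^2 = 9.8^2 = 96.04
var = 1 / 96.04 = 25/2401 ≈ 0.010412

0.1020, 0.0104


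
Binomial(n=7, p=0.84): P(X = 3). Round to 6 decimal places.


P = C(n,k) * p^k * (1-p)^(n-k)
C(7,3) = 35
p^k = 0.84^3 = 0.592704
(1-p)^(n-k) = 0.16^4 = 0.00065536
P = 35 * 0.592704 * 0.00065536 ≈ 0.013595

0.013595


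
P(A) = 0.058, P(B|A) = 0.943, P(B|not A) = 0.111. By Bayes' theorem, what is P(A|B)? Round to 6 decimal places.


P(A|B) = P(B|A)*P(A) / P(B), P(B) = P(B|A)*P(A) + P(B|not A)*P(not A)
P(B|A)*P(A) = 0.943 * 0.058 = 0.054694
P(B|not A)*P(not A) = 0.111 * 0.942 = 0.104562
P(B) = 0.054694 + 0.104562 = 0.159256
P(A|B) = 0.054694 / 0.159256 ≈ 0.34343447

0.343434


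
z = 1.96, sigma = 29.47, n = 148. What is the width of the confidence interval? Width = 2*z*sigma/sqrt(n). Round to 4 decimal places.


width = 2*z*sigma/sqrt(n)
2*z*sigma = 2 * 1.96 * 29.47 = 115.5224
sqrt(148) ≈ 12.165525
width = 115.5224 / 12.165525 ≈ 9.495883

9.4959


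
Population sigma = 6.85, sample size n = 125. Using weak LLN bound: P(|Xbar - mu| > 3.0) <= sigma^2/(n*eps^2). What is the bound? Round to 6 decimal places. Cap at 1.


bound = min(1, sigma^2/(n*eps^2))
sigma^2 = 6.85^2 = 46.9225
n*eps^2 = 125 * 3.0^2 = 125 * 9 = 1125
sigma^2/(n*eps^2) = 46.9225 / 1125 ≈ 0.04170889

0.041709


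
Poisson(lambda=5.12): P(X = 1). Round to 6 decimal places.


P = e^(-lam) * lam^k / k!
e^(-5.12) ≈ 0.005976023
lam^k = 5.12^1 = 5.12
k! = 1! = 1
P = 0.005976023 * 5.12 / 1 ≈ 0.030597

0.030597


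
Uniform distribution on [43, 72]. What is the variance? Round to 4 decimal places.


Var = (b-a)^2 / 12
(b-a)^2 = (72 - 43)^2 = 841
Var = 841/12 ≈ 70.083333

70.0833


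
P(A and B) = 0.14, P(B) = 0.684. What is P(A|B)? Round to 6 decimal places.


P(A|B) = P(A and B) / P(B) = 0.14 / 0.684 = 35/171 ≈ 0.20467836

0.204678


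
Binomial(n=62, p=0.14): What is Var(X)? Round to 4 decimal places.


Var = n*p*(1-p) = 62 * 0.14 * 0.86 = 7.4648

7.4648


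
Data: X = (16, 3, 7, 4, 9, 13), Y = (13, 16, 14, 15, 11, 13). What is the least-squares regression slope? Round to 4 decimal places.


b = sum((xi-xbar)(yi-ybar)) / sum((xi-xbar)^2)
n = 6, xbar = 52/6 = 26/3 ≈ 8.666667, ybar = 82/6 = 41/3 ≈ 13.666667
Sxy = sum((xi-xbar)(yi-ybar)) = -86/3 ≈ -28.666667
Sxx = sum((xi-xbar)^2) = 388/3 ≈ 129.333333
b = Sxy / Sxx = -43/194 ≈ -0.221649

-0.2216
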